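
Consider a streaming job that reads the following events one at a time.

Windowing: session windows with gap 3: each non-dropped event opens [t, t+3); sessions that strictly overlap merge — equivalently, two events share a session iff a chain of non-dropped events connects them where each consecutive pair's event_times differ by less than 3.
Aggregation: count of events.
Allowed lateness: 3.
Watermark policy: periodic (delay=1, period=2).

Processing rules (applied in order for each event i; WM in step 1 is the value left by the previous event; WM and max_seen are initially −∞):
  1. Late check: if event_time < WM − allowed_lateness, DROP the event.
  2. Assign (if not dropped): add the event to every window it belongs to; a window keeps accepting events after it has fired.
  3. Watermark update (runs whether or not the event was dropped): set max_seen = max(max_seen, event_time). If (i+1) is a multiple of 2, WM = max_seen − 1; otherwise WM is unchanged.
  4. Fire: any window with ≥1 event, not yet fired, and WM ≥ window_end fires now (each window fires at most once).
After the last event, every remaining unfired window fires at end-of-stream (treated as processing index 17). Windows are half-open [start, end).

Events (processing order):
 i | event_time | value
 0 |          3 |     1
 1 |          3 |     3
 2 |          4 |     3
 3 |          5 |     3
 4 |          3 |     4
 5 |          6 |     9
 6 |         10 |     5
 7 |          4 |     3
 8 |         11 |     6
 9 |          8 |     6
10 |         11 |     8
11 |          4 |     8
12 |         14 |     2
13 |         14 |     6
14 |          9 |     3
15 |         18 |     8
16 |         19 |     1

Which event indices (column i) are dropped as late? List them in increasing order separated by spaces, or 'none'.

i=0 t=3 v=1: → [3,6); WM=−∞
i=1 t=3 v=3: → [3,6); WM=2
i=2 t=4 v=3: → [3,7); WM=2
i=3 t=5 v=3: → [3,8); WM=4
i=4 t=3 v=4: → [3,8); WM=4
i=5 t=6 v=9: → [3,9); WM=5
i=6 t=10 v=5: → [10,13); WM=5
i=7 t=4 v=3: → [3,9); WM=9
i=8 t=11 v=6: → [10,14); WM=9
i=9 t=8 v=6: → [3,14); WM=10
i=10 t=11 v=8: → [3,14); WM=10
i=11 t=4 v=8: DROP (t<10-3); WM=10
i=12 t=14 v=2: → [14,17); WM=10
i=13 t=14 v=6: → [14,17); WM=13
i=14 t=9 v=3: DROP (t<13-3); WM=13
i=15 t=18 v=8: → [18,21); WM=17
i=16 t=19 v=1: → [18,22); WM=17

11 14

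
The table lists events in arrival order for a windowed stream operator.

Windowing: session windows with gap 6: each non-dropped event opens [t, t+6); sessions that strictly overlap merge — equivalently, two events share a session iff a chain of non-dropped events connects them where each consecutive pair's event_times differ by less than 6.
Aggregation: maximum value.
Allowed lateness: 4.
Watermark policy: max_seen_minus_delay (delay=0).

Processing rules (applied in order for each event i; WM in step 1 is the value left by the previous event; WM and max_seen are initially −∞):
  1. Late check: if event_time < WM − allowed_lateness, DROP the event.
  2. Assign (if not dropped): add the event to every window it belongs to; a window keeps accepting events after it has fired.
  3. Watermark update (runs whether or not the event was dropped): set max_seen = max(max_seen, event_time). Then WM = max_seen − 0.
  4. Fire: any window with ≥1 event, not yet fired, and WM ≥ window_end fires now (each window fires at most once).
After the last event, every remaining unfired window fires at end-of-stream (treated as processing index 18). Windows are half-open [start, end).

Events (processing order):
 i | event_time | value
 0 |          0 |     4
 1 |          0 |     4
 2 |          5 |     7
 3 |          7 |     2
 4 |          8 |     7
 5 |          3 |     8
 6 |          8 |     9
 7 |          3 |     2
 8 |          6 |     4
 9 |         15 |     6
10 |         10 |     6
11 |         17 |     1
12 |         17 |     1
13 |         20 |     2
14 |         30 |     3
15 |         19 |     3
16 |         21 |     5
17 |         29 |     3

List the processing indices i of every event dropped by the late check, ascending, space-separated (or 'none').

i=0 t=0 v=4: → [0,6); WM=0
i=1 t=0 v=4: → [0,6); WM=0
i=2 t=5 v=7: → [0,11); WM=5
i=3 t=7 v=2: → [0,13); WM=7
i=4 t=8 v=7: → [0,14); WM=8
i=5 t=3 v=8: DROP (t<8-4); WM=8
i=6 t=8 v=9: → [0,14); WM=8
i=7 t=3 v=2: DROP (t<8-4); WM=8
i=8 t=6 v=4: → [0,14); WM=8
i=9 t=15 v=6: → [15,21); WM=15
i=10 t=10 v=6: DROP (t<15-4); WM=15
i=11 t=17 v=1: → [15,23); WM=17
i=12 t=17 v=1: → [15,23); WM=17
i=13 t=20 v=2: → [15,26); WM=20
i=14 t=30 v=3: → [30,36); WM=30
i=15 t=19 v=3: DROP (t<30-4); WM=30
i=16 t=21 v=5: DROP (t<30-4); WM=30
i=17 t=29 v=3: → [29,36); WM=30

5 7 10 15 16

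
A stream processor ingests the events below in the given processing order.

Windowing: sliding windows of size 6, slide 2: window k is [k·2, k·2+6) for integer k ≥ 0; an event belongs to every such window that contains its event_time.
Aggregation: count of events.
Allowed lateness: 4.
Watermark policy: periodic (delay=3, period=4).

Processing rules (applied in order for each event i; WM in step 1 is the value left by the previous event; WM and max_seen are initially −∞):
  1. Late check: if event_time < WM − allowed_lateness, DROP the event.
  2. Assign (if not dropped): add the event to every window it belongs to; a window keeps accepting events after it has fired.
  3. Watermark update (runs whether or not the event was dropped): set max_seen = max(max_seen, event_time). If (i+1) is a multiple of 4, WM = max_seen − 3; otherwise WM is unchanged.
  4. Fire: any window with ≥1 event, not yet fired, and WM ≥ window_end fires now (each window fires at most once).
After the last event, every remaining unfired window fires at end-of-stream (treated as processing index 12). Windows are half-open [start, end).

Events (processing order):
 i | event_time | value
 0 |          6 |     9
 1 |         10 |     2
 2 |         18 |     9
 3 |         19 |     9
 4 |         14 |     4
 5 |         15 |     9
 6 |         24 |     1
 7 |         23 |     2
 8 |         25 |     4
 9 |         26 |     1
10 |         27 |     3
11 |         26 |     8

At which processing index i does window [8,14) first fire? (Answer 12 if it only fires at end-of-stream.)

i=0 t=6 v=9: → [6,12),[4,10),[2,8); WM=−∞
i=1 t=10 v=2: → [10,16),[8,14),[6,12); WM=−∞
i=2 t=18 v=9: → [18,24),[16,22),[14,20); WM=−∞
i=3 t=19 v=9: → [18,24),[16,22),[14,20); WM=16; [2,8) fires=1 [4,10) fires=1 [6,12) fires=2 [8,14) fires=1 [10,16) fires=1
i=4 t=14 v=4: → [14,20),[12,18),[10,16); WM=16
i=5 t=15 v=9: → [14,20),[12,18),[10,16); WM=16
i=6 t=24 v=1: → [24,30),[22,28),[20,26); WM=16
i=7 t=23 v=2: → [22,28),[20,26),[18,24); WM=21; [12,18) fires=2 [14,20) fires=4
i=8 t=25 v=4: → [24,30),[22,28),[20,26); WM=21
i=9 t=26 v=1: → [26,32),[24,30),[22,28); WM=21
i=10 t=27 v=3: → [26,32),[24,30),[22,28); WM=21
i=11 t=26 v=8: → [26,32),[24,30),[22,28); WM=24; [16,22) fires=2 [18,24) fires=3

3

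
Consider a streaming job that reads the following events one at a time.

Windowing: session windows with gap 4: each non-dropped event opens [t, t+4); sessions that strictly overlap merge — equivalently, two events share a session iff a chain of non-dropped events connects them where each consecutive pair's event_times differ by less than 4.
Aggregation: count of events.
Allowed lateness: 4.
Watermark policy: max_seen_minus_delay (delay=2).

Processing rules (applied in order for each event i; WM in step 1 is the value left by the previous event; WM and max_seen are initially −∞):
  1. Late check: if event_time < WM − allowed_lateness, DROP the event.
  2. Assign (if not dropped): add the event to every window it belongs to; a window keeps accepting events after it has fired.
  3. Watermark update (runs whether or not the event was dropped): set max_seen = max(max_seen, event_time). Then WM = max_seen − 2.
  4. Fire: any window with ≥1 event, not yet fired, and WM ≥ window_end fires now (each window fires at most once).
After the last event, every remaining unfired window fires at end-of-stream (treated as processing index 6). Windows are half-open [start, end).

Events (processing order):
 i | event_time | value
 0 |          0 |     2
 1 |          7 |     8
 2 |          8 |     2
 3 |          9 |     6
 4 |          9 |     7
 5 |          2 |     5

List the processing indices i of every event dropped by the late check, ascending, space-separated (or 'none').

i=0 t=0 v=2: → [0,4); WM=-2
i=1 t=7 v=8: → [7,11); WM=5
i=2 t=8 v=2: → [7,12); WM=6
i=3 t=9 v=6: → [7,13); WM=7
i=4 t=9 v=7: → [7,13); WM=7
i=5 t=2 v=5: DROP (t<7-4); WM=7

5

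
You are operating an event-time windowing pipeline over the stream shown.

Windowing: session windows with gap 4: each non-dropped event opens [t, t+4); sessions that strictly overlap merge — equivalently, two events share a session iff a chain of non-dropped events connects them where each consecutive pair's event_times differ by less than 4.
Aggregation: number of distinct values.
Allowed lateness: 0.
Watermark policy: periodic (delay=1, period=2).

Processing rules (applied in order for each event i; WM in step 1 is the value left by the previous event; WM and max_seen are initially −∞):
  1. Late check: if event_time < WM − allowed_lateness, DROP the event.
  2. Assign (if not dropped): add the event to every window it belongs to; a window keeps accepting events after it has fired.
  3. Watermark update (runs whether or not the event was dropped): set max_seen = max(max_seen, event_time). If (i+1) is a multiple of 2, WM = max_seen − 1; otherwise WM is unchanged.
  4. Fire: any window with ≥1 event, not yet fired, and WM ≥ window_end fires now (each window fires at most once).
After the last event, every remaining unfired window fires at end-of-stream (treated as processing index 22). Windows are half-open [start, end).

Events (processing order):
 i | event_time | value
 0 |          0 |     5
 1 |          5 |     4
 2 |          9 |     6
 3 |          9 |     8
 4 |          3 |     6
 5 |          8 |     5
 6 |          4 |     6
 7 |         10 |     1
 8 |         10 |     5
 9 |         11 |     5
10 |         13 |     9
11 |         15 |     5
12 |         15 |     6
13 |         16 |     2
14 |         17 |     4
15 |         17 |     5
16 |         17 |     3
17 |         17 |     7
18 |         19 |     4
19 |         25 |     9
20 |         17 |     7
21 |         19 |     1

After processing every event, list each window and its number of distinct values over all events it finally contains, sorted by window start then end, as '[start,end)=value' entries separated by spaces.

i=0 t=0 v=5: → [0,4); WM=−∞
i=1 t=5 v=4: → [5,9); WM=4
i=2 t=9 v=6: → [9,13); WM=4
i=3 t=9 v=8: → [9,13); WM=8
i=4 t=3 v=6: DROP (t<8-0); WM=8
i=5 t=8 v=5: → [5,13); WM=8
i=6 t=4 v=6: DROP (t<8-0); WM=8
i=7 t=10 v=1: → [5,14); WM=9
i=8 t=10 v=5: → [5,14); WM=9
i=9 t=11 v=5: → [5,15); WM=10
i=10 t=13 v=9: → [5,17); WM=10
i=11 t=15 v=5: → [5,19); WM=14
i=12 t=15 v=6: → [5,19); WM=14
i=13 t=16 v=2: → [5,20); WM=15
i=14 t=17 v=4: → [5,21); WM=15
i=15 t=17 v=5: → [5,21); WM=16
i=16 t=17 v=3: → [5,21); WM=16
i=17 t=17 v=7: → [5,21); WM=16
i=18 t=19 v=4: → [5,23); WM=16
i=19 t=25 v=9: → [25,29); WM=24
i=20 t=17 v=7: DROP (t<24-0); WM=24
i=21 t=19 v=1: DROP (t<24-0); WM=24

[0,4)=1 [5,23)=9 [25,29)=1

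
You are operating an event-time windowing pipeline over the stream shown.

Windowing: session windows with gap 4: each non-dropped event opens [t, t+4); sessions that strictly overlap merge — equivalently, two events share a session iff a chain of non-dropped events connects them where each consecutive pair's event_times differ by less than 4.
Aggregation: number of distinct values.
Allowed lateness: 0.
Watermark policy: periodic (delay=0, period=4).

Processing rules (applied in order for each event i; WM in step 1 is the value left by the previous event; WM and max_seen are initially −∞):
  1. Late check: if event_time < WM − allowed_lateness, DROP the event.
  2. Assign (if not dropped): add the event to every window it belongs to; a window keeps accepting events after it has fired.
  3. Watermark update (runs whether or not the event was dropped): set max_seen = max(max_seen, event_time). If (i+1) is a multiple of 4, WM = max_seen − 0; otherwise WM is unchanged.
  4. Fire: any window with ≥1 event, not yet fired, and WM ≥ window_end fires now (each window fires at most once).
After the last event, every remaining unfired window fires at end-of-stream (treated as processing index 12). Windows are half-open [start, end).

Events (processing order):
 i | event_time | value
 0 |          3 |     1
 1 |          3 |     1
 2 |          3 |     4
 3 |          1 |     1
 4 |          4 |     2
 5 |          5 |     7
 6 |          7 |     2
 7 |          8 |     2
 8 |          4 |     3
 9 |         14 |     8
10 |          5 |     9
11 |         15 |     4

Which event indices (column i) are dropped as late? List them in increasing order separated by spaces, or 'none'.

8 10

i=0 t=3 v=1: → [3,7); WM=−∞
i=1 t=3 v=1: → [3,7); WM=−∞
i=2 t=3 v=4: → [3,7); WM=−∞
i=3 t=1 v=1: → [1,7); WM=3
i=4 t=4 v=2: → [1,8); WM=3
i=5 t=5 v=7: → [1,9); WM=3
i=6 t=7 v=2: → [1,11); WM=3
i=7 t=8 v=2: → [1,12); WM=8
i=8 t=4 v=3: DROP (t<8-0); WM=8
i=9 t=14 v=8: → [14,18); WM=8
i=10 t=5 v=9: DROP (t<8-0); WM=8
i=11 t=15 v=4: → [14,19); WM=15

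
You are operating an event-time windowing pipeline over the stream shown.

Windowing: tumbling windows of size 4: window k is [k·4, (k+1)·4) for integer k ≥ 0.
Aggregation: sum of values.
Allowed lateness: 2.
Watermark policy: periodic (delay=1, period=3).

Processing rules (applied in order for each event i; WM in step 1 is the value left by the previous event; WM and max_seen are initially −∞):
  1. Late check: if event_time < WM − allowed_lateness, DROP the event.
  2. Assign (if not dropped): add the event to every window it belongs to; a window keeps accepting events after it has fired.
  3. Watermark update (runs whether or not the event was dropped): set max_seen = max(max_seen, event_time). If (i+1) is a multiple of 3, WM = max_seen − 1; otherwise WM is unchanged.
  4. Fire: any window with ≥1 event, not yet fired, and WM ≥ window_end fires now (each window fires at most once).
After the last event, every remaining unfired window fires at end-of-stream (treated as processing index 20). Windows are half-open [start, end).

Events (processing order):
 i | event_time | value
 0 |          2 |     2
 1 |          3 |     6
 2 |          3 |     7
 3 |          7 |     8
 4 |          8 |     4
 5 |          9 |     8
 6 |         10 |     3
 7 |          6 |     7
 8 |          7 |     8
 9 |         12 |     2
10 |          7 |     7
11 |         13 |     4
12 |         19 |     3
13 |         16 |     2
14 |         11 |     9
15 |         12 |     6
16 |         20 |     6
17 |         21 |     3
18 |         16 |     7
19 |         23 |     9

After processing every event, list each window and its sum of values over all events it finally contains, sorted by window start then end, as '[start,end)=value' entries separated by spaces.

i=0 t=2 v=2: → [0,4); WM=−∞
i=1 t=3 v=6: → [0,4); WM=−∞
i=2 t=3 v=7: → [0,4); WM=2
i=3 t=7 v=8: → [4,8); WM=2
i=4 t=8 v=4: → [8,12); WM=2
i=5 t=9 v=8: → [8,12); WM=8; [0,4) fires=15 [4,8) fires=8
i=6 t=10 v=3: → [8,12); WM=8
i=7 t=6 v=7: → [4,8); WM=8
i=8 t=7 v=8: → [4,8); WM=9
i=9 t=12 v=2: → [12,16); WM=9
i=10 t=7 v=7: → [4,8); WM=9
i=11 t=13 v=4: → [12,16); WM=12; [8,12) fires=15
i=12 t=19 v=3: → [16,20); WM=12
i=13 t=16 v=2: → [16,20); WM=12
i=14 t=11 v=9: → [8,12); WM=18; [12,16) fires=6
i=15 t=12 v=6: DROP (t<18-2); WM=18
i=16 t=20 v=6: → [20,24); WM=18
i=17 t=21 v=3: → [20,24); WM=20; [16,20) fires=5
i=18 t=16 v=7: DROP (t<20-2); WM=20
i=19 t=23 v=9: → [20,24); WM=20

[0,4)=15 [4,8)=30 [8,12)=24 [12,16)=6 [16,20)=5 [20,24)=18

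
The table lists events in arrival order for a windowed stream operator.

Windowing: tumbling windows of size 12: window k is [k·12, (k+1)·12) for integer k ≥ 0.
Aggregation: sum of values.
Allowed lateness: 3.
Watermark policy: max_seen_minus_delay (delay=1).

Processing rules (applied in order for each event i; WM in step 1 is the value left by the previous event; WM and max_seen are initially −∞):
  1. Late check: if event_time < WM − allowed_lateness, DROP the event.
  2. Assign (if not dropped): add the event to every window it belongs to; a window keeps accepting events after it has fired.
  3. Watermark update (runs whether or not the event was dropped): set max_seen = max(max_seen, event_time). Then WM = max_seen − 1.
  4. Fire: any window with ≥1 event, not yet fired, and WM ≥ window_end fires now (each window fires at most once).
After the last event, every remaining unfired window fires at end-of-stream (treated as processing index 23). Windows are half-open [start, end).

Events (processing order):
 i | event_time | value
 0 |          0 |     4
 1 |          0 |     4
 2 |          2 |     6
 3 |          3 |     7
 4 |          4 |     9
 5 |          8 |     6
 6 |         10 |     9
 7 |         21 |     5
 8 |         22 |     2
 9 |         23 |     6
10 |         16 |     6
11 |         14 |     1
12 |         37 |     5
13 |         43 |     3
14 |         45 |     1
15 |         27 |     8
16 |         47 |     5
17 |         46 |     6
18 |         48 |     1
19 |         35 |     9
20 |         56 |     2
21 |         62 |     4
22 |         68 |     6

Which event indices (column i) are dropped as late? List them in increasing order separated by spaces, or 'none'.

10 11 15 19

i=0 t=0 v=4: → [0,12); WM=-1
i=1 t=0 v=4: → [0,12); WM=-1
i=2 t=2 v=6: → [0,12); WM=1
i=3 t=3 v=7: → [0,12); WM=2
i=4 t=4 v=9: → [0,12); WM=3
i=5 t=8 v=6: → [0,12); WM=7
i=6 t=10 v=9: → [0,12); WM=9
i=7 t=21 v=5: → [12,24); WM=20; [0,12) fires=45
i=8 t=22 v=2: → [12,24); WM=21
i=9 t=23 v=6: → [12,24); WM=22
i=10 t=16 v=6: DROP (t<22-3); WM=22
i=11 t=14 v=1: DROP (t<22-3); WM=22
i=12 t=37 v=5: → [36,48); WM=36; [12,24) fires=13
i=13 t=43 v=3: → [36,48); WM=42
i=14 t=45 v=1: → [36,48); WM=44
i=15 t=27 v=8: DROP (t<44-3); WM=44
i=16 t=47 v=5: → [36,48); WM=46
i=17 t=46 v=6: → [36,48); WM=46
i=18 t=48 v=1: → [48,60); WM=47
i=19 t=35 v=9: DROP (t<47-3); WM=47
i=20 t=56 v=2: → [48,60); WM=55; [36,48) fires=20
i=21 t=62 v=4: → [60,72); WM=61; [48,60) fires=3
i=22 t=68 v=6: → [60,72); WM=67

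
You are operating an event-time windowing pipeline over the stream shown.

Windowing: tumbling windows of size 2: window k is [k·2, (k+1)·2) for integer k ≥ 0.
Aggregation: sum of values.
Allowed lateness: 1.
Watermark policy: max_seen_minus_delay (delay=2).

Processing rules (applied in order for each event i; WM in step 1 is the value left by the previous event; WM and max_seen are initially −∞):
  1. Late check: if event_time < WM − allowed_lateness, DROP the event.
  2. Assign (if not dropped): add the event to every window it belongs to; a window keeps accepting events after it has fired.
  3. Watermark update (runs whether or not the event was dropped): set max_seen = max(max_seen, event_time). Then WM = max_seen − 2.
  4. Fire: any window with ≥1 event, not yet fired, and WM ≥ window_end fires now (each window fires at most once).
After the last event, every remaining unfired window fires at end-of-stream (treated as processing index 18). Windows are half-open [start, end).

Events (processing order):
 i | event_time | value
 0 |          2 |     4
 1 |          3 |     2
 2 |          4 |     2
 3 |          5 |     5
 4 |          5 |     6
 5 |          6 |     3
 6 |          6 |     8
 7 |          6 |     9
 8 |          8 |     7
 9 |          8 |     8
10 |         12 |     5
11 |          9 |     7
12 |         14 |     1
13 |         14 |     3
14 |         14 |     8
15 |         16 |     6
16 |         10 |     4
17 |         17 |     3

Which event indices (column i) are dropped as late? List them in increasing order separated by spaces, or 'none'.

i=0 t=2 v=4: → [2,4); WM=0
i=1 t=3 v=2: → [2,4); WM=1
i=2 t=4 v=2: → [4,6); WM=2
i=3 t=5 v=5: → [4,6); WM=3
i=4 t=5 v=6: → [4,6); WM=3
i=5 t=6 v=3: → [6,8); WM=4; [2,4) fires=6
i=6 t=6 v=8: → [6,8); WM=4
i=7 t=6 v=9: → [6,8); WM=4
i=8 t=8 v=7: → [8,10); WM=6; [4,6) fires=13
i=9 t=8 v=8: → [8,10); WM=6
i=10 t=12 v=5: → [12,14); WM=10; [6,8) fires=20 [8,10) fires=15
i=11 t=9 v=7: → [8,10); WM=10
i=12 t=14 v=1: → [14,16); WM=12
i=13 t=14 v=3: → [14,16); WM=12
i=14 t=14 v=8: → [14,16); WM=12
i=15 t=16 v=6: → [16,18); WM=14; [12,14) fires=5
i=16 t=10 v=4: DROP (t<14-1); WM=14
i=17 t=17 v=3: → [16,18); WM=15

16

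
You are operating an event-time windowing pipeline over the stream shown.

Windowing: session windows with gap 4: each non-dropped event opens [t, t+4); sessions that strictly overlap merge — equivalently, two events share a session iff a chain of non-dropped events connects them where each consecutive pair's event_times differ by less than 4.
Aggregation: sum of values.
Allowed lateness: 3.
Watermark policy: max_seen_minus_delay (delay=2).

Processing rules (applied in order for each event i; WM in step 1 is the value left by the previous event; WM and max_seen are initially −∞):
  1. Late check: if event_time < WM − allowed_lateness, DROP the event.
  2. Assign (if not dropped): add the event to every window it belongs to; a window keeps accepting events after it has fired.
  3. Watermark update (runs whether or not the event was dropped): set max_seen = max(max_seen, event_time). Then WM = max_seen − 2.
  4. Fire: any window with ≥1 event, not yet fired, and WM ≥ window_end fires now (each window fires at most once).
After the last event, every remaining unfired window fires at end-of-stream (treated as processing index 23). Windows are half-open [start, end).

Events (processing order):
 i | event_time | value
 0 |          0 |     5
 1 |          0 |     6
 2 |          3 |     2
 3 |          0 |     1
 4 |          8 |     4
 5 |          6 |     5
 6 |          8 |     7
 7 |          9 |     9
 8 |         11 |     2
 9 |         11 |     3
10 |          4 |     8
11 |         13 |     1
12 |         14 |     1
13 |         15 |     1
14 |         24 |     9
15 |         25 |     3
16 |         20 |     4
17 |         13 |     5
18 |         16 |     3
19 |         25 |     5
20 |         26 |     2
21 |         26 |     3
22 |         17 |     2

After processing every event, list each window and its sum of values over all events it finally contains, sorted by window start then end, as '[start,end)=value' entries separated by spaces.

[0,19)=47 [20,24)=4 [24,30)=22

i=0 t=0 v=5: → [0,4); WM=-2
i=1 t=0 v=6: → [0,4); WM=-2
i=2 t=3 v=2: → [0,7); WM=1
i=3 t=0 v=1: → [0,7); WM=1
i=4 t=8 v=4: → [8,12); WM=6
i=5 t=6 v=5: → [0,12); WM=6
i=6 t=8 v=7: → [0,12); WM=6
i=7 t=9 v=9: → [0,13); WM=7
i=8 t=11 v=2: → [0,15); WM=9
i=9 t=11 v=3: → [0,15); WM=9
i=10 t=4 v=8: DROP (t<9-3); WM=9
i=11 t=13 v=1: → [0,17); WM=11
i=12 t=14 v=1: → [0,18); WM=12
i=13 t=15 v=1: → [0,19); WM=13
i=14 t=24 v=9: → [24,28); WM=22
i=15 t=25 v=3: → [24,29); WM=23
i=16 t=20 v=4: → [20,24); WM=23
i=17 t=13 v=5: DROP (t<23-3); WM=23
i=18 t=16 v=3: DROP (t<23-3); WM=23
i=19 t=25 v=5: → [24,29); WM=23
i=20 t=26 v=2: → [24,30); WM=24
i=21 t=26 v=3: → [24,30); WM=24
i=22 t=17 v=2: DROP (t<24-3); WM=24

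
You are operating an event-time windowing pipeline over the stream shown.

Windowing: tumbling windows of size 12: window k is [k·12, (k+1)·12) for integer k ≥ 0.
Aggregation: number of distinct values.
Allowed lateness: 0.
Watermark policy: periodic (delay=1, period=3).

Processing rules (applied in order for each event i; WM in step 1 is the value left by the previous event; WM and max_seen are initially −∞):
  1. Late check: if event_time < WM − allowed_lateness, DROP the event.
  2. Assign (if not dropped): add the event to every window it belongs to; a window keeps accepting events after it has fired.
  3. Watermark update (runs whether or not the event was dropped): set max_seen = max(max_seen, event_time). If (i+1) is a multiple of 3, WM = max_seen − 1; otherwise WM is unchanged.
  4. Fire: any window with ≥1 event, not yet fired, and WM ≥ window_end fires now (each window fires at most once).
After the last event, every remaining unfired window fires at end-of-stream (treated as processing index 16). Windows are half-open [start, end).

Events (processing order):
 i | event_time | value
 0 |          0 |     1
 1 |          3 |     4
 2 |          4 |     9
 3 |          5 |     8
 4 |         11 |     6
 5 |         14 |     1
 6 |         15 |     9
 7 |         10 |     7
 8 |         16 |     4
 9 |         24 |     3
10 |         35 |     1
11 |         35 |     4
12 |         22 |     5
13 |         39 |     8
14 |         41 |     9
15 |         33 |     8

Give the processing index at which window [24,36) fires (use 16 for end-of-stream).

14

i=0 t=0 v=1: → [0,12); WM=−∞
i=1 t=3 v=4: → [0,12); WM=−∞
i=2 t=4 v=9: → [0,12); WM=3
i=3 t=5 v=8: → [0,12); WM=3
i=4 t=11 v=6: → [0,12); WM=3
i=5 t=14 v=1: → [12,24); WM=13; [0,12) fires=5
i=6 t=15 v=9: → [12,24); WM=13
i=7 t=10 v=7: DROP (t<13-0); WM=13
i=8 t=16 v=4: → [12,24); WM=15
i=9 t=24 v=3: → [24,36); WM=15
i=10 t=35 v=1: → [24,36); WM=15
i=11 t=35 v=4: → [24,36); WM=34; [12,24) fires=3
i=12 t=22 v=5: DROP (t<34-0); WM=34
i=13 t=39 v=8: → [36,48); WM=34
i=14 t=41 v=9: → [36,48); WM=40; [24,36) fires=3
i=15 t=33 v=8: DROP (t<40-0); WM=40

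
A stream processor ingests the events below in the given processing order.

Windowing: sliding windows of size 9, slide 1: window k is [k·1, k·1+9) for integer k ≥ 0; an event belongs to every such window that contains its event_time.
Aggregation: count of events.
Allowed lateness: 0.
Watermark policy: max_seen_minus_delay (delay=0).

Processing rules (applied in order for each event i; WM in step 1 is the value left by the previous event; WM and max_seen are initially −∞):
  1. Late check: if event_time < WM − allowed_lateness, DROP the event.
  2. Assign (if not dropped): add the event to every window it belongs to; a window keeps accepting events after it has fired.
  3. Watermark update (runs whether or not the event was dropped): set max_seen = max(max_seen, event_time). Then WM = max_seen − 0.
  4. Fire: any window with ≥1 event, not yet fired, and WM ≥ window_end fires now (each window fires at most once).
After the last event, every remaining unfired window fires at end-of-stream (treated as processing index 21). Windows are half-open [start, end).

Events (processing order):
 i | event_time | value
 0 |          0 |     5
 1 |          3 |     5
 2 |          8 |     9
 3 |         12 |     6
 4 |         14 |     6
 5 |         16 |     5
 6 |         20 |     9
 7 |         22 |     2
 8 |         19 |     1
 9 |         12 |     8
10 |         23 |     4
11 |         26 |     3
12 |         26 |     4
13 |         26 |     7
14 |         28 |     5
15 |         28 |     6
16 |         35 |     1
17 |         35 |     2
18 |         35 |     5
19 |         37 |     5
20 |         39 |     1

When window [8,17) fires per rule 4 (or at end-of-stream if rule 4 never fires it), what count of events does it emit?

4

i=0 t=0 v=5: → [0,9); WM=0
i=1 t=3 v=5: → [3,12),[2,11),[1,10),[0,9); WM=3
i=2 t=8 v=9: → [8,17),[7,16),[6,15),[5,14),[4,13),[3,12),[2,11),[1,10),[0,9); WM=8
i=3 t=12 v=6: → [12,21),[11,20),[10,19),[9,18),[8,17),[7,16),[6,15),[5,14),[4,13); WM=12; [0,9) fires=3 [1,10) fires=2 [2,11) fires=2 [3,12) fires=2
i=4 t=14 v=6: → [14,23),[13,22),[12,21),[11,20),[10,19),[9,18),[8,17),[7,16),[6,15); WM=14; [4,13) fires=2 [5,14) fires=2
i=5 t=16 v=5: → [16,25),[15,24),[14,23),[13,22),[12,21),[11,20),[10,19),[9,18),[8,17); WM=16; [6,15) fires=3 [7,16) fires=3
i=6 t=20 v=9: → [20,29),[19,28),[18,27),[17,26),[16,25),[15,24),[14,23),[13,22),[12,21); WM=20; [8,17) fires=4 [9,18) fires=3 [10,19) fires=3 [11,20) fires=3
i=7 t=22 v=2: → [22,31),[21,30),[20,29),[19,28),[18,27),[17,26),[16,25),[15,24),[14,23); WM=22; [12,21) fires=4 [13,22) fires=3
i=8 t=19 v=1: DROP (t<22-0); WM=22
i=9 t=12 v=8: DROP (t<22-0); WM=22
i=10 t=23 v=4: → [23,32),[22,31),[21,30),[20,29),[19,28),[18,27),[17,26),[16,25),[15,24); WM=23; [14,23) fires=4
i=11 t=26 v=3: → [26,35),[25,34),[24,33),[23,32),[22,31),[21,30),[20,29),[19,28),[18,27); WM=26; [15,24) fires=4 [16,25) fires=4 [17,26) fires=3
i=12 t=26 v=4: → [26,35),[25,34),[24,33),[23,32),[22,31),[21,30),[20,29),[19,28),[18,27); WM=26
i=13 t=26 v=7: → [26,35),[25,34),[24,33),[23,32),[22,31),[21,30),[20,29),[19,28),[18,27); WM=26
i=14 t=28 v=5: → [28,37),[27,36),[26,35),[25,34),[24,33),[23,32),[22,31),[21,30),[20,29); WM=28; [18,27) fires=6 [19,28) fires=6
i=15 t=28 v=6: → [28,37),[27,36),[26,35),[25,34),[24,33),[23,32),[22,31),[21,30),[20,29); WM=28
i=16 t=35 v=1: → [35,44),[34,43),[33,42),[32,41),[31,40),[30,39),[29,38),[28,37),[27,36); WM=35; [20,29) fires=8 [21,30) fires=7 [22,31) fires=7 [23,32) fires=6 [24,33) fires=5 [25,34) fires=5 [26,35) fires=5
i=17 t=35 v=2: → [35,44),[34,43),[33,42),[32,41),[31,40),[30,39),[29,38),[28,37),[27,36); WM=35
i=18 t=35 v=5: → [35,44),[34,43),[33,42),[32,41),[31,40),[30,39),[29,38),[28,37),[27,36); WM=35
i=19 t=37 v=5: → [37,46),[36,45),[35,44),[34,43),[33,42),[32,41),[31,40),[30,39),[29,38); WM=37; [27,36) fires=5 [28,37) fires=5
i=20 t=39 v=1: → [39,48),[38,47),[37,46),[36,45),[35,44),[34,43),[33,42),[32,41),[31,40); WM=39; [29,38) fires=4 [30,39) fires=4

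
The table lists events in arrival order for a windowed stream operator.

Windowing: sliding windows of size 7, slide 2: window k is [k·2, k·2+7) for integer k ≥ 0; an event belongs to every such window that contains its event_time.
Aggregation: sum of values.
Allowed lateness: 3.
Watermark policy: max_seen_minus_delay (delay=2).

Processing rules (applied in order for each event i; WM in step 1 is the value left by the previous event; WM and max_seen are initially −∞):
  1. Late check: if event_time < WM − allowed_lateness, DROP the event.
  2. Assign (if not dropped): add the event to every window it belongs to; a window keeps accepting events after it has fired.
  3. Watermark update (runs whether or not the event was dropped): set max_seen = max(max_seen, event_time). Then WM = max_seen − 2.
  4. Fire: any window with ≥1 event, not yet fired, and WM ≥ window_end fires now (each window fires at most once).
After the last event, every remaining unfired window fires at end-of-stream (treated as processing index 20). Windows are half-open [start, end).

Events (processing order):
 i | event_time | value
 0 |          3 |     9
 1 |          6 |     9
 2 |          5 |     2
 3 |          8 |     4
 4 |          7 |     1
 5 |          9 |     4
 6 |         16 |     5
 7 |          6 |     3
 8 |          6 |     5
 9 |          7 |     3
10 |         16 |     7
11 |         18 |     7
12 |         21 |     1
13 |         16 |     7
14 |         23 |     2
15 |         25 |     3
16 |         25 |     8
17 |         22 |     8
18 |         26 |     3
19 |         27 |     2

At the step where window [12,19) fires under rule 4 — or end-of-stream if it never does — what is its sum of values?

i=0 t=3 v=9: → [2,9),[0,7); WM=1
i=1 t=6 v=9: → [6,13),[4,11),[2,9),[0,7); WM=4
i=2 t=5 v=2: → [4,11),[2,9),[0,7); WM=4
i=3 t=8 v=4: → [8,15),[6,13),[4,11),[2,9); WM=6
i=4 t=7 v=1: → [6,13),[4,11),[2,9); WM=6
i=5 t=9 v=4: → [8,15),[6,13),[4,11); WM=7; [0,7) fires=20
i=6 t=16 v=5: → [16,23),[14,21),[12,19),[10,17); WM=14; [2,9) fires=25 [4,11) fires=20 [6,13) fires=18
i=7 t=6 v=3: DROP (t<14-3); WM=14
i=8 t=6 v=5: DROP (t<14-3); WM=14
i=9 t=7 v=3: DROP (t<14-3); WM=14
i=10 t=16 v=7: → [16,23),[14,21),[12,19),[10,17); WM=14
i=11 t=18 v=7: → [18,25),[16,23),[14,21),[12,19); WM=16; [8,15) fires=8
i=12 t=21 v=1: → [20,27),[18,25),[16,23); WM=19; [10,17) fires=12 [12,19) fires=19
i=13 t=16 v=7: → [16,23),[14,21),[12,19),[10,17); WM=19
i=14 t=23 v=2: → [22,29),[20,27),[18,25); WM=21; [14,21) fires=26
i=15 t=25 v=3: → [24,31),[22,29),[20,27); WM=23; [16,23) fires=27
i=16 t=25 v=8: → [24,31),[22,29),[20,27); WM=23
i=17 t=22 v=8: → [22,29),[20,27),[18,25),[16,23); WM=23
i=18 t=26 v=3: → [26,33),[24,31),[22,29),[20,27); WM=24
i=19 t=27 v=2: → [26,33),[24,31),[22,29); WM=25; [18,25) fires=18

19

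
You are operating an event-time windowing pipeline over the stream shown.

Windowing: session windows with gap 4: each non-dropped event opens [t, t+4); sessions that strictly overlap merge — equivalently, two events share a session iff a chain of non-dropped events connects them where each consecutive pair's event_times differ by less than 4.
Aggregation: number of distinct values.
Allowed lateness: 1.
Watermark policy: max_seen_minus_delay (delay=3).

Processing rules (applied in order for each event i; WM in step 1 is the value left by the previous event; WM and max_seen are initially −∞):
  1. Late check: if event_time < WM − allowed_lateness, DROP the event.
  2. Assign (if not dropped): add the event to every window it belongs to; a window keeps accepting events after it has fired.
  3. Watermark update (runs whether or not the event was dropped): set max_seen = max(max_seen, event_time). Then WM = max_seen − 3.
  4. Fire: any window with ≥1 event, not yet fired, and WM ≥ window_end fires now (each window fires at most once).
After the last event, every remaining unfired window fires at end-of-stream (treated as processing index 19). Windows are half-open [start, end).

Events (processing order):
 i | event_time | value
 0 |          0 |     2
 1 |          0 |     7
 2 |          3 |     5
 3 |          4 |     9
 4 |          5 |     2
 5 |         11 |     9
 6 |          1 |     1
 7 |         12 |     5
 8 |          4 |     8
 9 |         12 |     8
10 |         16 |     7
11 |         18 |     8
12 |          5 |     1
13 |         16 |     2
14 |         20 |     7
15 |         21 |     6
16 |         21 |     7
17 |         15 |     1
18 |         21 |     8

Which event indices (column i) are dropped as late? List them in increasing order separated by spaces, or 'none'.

6 8 12 17

i=0 t=0 v=2: → [0,4); WM=-3
i=1 t=0 v=7: → [0,4); WM=-3
i=2 t=3 v=5: → [0,7); WM=0
i=3 t=4 v=9: → [0,8); WM=1
i=4 t=5 v=2: → [0,9); WM=2
i=5 t=11 v=9: → [11,15); WM=8
i=6 t=1 v=1: DROP (t<8-1); WM=8
i=7 t=12 v=5: → [11,16); WM=9
i=8 t=4 v=8: DROP (t<9-1); WM=9
i=9 t=12 v=8: → [11,16); WM=9
i=10 t=16 v=7: → [16,20); WM=13
i=11 t=18 v=8: → [16,22); WM=15
i=12 t=5 v=1: DROP (t<15-1); WM=15
i=13 t=16 v=2: → [16,22); WM=15
i=14 t=20 v=7: → [16,24); WM=17
i=15 t=21 v=6: → [16,25); WM=18
i=16 t=21 v=7: → [16,25); WM=18
i=17 t=15 v=1: DROP (t<18-1); WM=18
i=18 t=21 v=8: → [16,25); WM=18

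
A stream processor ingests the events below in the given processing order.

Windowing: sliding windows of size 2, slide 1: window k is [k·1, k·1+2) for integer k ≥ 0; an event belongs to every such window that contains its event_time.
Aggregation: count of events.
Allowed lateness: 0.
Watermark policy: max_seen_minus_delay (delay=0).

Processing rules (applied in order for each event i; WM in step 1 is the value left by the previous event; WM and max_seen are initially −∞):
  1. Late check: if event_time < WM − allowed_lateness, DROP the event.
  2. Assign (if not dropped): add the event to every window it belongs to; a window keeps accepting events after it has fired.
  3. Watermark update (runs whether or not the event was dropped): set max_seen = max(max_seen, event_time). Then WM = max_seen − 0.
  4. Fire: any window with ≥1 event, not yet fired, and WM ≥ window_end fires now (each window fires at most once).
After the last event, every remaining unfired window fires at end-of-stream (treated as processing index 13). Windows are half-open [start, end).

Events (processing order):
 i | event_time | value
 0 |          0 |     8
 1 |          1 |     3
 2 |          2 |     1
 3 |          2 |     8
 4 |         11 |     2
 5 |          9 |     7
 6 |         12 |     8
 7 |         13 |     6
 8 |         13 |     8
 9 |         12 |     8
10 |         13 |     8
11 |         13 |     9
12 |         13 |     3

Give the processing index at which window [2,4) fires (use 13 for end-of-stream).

i=0 t=0 v=8: → [0,2); WM=0
i=1 t=1 v=3: → [1,3),[0,2); WM=1
i=2 t=2 v=1: → [2,4),[1,3); WM=2; [0,2) fires=2
i=3 t=2 v=8: → [2,4),[1,3); WM=2
i=4 t=11 v=2: → [11,13),[10,12); WM=11; [1,3) fires=3 [2,4) fires=2
i=5 t=9 v=7: DROP (t<11-0); WM=11
i=6 t=12 v=8: → [12,14),[11,13); WM=12; [10,12) fires=1
i=7 t=13 v=6: → [13,15),[12,14); WM=13; [11,13) fires=2
i=8 t=13 v=8: → [13,15),[12,14); WM=13
i=9 t=12 v=8: DROP (t<13-0); WM=13
i=10 t=13 v=8: → [13,15),[12,14); WM=13
i=11 t=13 v=9: → [13,15),[12,14); WM=13
i=12 t=13 v=3: → [13,15),[12,14); WM=13

4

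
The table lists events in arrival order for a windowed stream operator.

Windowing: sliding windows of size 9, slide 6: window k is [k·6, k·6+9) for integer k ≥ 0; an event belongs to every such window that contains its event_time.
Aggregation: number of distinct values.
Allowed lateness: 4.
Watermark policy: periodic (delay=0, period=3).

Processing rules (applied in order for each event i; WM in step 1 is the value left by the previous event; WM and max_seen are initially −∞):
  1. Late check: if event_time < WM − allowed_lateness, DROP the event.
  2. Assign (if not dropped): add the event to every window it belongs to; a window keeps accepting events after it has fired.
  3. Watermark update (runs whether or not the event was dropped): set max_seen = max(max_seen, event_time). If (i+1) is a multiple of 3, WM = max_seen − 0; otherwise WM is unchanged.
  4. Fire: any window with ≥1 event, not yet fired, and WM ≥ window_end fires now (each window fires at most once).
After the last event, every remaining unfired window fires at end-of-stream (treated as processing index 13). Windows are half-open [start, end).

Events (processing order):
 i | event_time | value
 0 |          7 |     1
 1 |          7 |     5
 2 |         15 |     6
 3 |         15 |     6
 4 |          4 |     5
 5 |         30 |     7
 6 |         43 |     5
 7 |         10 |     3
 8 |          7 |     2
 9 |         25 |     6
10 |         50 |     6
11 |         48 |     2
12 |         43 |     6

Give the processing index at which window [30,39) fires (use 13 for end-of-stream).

i=0 t=7 v=1: → [6,15),[0,9); WM=−∞
i=1 t=7 v=5: → [6,15),[0,9); WM=−∞
i=2 t=15 v=6: → [12,21); WM=15; [0,9) fires=2 [6,15) fires=2
i=3 t=15 v=6: → [12,21); WM=15
i=4 t=4 v=5: DROP (t<15-4); WM=15
i=5 t=30 v=7: → [30,39),[24,33); WM=30; [12,21) fires=1
i=6 t=43 v=5: → [42,51),[36,45); WM=30
i=7 t=10 v=3: DROP (t<30-4); WM=30
i=8 t=7 v=2: DROP (t<30-4); WM=43; [24,33) fires=1 [30,39) fires=1
i=9 t=25 v=6: DROP (t<43-4); WM=43
i=10 t=50 v=6: → [48,57),[42,51); WM=43
i=11 t=48 v=2: → [48,57),[42,51); WM=50; [36,45) fires=1
i=12 t=43 v=6: DROP (t<50-4); WM=50

8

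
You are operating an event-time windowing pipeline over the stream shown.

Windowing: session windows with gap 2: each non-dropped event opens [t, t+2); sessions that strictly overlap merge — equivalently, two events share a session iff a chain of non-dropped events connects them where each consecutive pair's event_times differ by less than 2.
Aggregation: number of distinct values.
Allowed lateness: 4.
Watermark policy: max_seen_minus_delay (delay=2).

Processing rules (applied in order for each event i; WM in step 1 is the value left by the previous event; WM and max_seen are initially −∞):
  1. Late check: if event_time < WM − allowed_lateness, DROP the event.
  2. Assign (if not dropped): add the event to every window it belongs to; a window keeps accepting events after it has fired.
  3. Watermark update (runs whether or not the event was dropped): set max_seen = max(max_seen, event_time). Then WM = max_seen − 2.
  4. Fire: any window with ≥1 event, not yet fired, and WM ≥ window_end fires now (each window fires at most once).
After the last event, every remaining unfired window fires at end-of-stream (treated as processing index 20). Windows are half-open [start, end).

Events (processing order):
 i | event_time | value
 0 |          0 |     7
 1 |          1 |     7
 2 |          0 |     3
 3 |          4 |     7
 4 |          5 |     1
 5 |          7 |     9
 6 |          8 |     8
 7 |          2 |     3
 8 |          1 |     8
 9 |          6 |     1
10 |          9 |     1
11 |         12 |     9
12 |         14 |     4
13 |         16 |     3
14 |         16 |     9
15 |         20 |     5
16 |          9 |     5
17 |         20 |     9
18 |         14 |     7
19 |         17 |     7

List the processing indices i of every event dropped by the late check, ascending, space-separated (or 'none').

i=0 t=0 v=7: → [0,2); WM=-2
i=1 t=1 v=7: → [0,3); WM=-1
i=2 t=0 v=3: → [0,3); WM=-1
i=3 t=4 v=7: → [4,6); WM=2
i=4 t=5 v=1: → [4,7); WM=3
i=5 t=7 v=9: → [7,9); WM=5
i=6 t=8 v=8: → [7,10); WM=6
i=7 t=2 v=3: → [0,4); WM=6
i=8 t=1 v=8: DROP (t<6-4); WM=6
i=9 t=6 v=1: → [4,10); WM=6
i=10 t=9 v=1: → [4,11); WM=7
i=11 t=12 v=9: → [12,14); WM=10
i=12 t=14 v=4: → [14,16); WM=12
i=13 t=16 v=3: → [16,18); WM=14
i=14 t=16 v=9: → [16,18); WM=14
i=15 t=20 v=5: → [20,22); WM=18
i=16 t=9 v=5: DROP (t<18-4); WM=18
i=17 t=20 v=9: → [20,22); WM=18
i=18 t=14 v=7: → [14,16); WM=18
i=19 t=17 v=7: → [16,19); WM=18

8 16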